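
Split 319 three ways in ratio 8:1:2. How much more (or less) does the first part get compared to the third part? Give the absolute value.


Total parts = 8 + 1 + 2 = 11
Value per part = 319 / 11 = 29
Shares: 8*29=232, 1*29=29, 2*29=58
First share = 232, third share = 58
Difference = |232 - 58| = 174

174


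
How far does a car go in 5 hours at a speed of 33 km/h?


Using distance = speed * time
Speed = 33 km/h
Time = 5 hours
Distance = 33 * 5
= 165 km

165


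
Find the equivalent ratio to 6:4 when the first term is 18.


Original ratio: 6:4
First term target: 18
Scale factor = 18 / 6 = 3
Multiply second term: 4 * 3 = 12
Equivalent ratio = 18:12

18:12


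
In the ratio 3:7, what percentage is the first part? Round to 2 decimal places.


Total parts = 3 + 7 = 10
First part fraction = 3/10
Percentage = (3/10) * 100
= 0.3 * 100
= 30.00%

30.00


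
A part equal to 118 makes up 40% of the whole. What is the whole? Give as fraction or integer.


Given: 118 is 40% of the whole
Set up: 118 = 40/100 * whole
whole = 118 * 100 / 40
whole = 11800 / 40
whole = 295

295


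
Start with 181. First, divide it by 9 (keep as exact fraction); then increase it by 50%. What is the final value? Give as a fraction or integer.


Start with 181.
Step 1: Divide by 9: 181 / 9 = 181/9
Step 2: Increase by 50%: 181/9 * 150/100 = 181/6
Final result = 181/6

181/6


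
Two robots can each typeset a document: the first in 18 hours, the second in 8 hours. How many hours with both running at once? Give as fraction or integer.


Rate of A = 1/18 job per hour
Rate of B = 1/8 job per hour
Combined rate = 1/18 + 1/8
Find common denominator: (8 + 18)/(18*8) = 26/144
Combined rate = 13/72 job per hour
Time together = 1 / (13/72) = 72/13 hours

72/13


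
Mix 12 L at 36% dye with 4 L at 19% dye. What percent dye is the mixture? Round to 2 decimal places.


Solute in mixture 1 = 36% of 12 L = 12*36/100 = 108/25 L
Solute in mixture 2 = 19% of 4 L = 4*19/100 = 19/25 L
Total solute = 108/25 + 19/25 = 127/25 L
Total volume = 12 + 4 = 16 L
Final concentration = 127/25/16 * 100 = 31.75%

31.75


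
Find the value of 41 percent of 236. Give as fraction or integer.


Compute 41% of 236
Convert percentage: 41% = 41/100
Multiply: 236 * 41/100
= 9676/100
= 2419/25

2419/25


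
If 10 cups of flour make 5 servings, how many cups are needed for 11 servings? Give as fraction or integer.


Original: 10 cups for 5 servings
Target servings = 11
Scaling factor = 11/5
New amount = 10 * 11/5
= 110/5
= 22 cups

22


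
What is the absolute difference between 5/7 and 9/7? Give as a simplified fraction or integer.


Simplify: 5/7 = 5/7 and 9/7 = 9/7
Find common denominator: LCD = 7
Convert: 5/7 and 9/7
Difference = |5 - 9|/7 = 4/7
Simplified = 4/7

4/7


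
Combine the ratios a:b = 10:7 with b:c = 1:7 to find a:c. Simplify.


Given a:b = 10:7 and b:c = 1:7
Make b consistent. Multiply first ratio by 1: a:b = 10:7
Multiply second ratio by 7: b:c = 7:49
Now b = 7 in both, so a:b:c = 10:7:49
Therefore a:c = 10:49
Simplify by GCD: a:c = 10:49

10:49


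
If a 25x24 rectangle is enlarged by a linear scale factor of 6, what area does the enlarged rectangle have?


Original dimensions: 25 x 24
Enlargement factor = 6
New width = 25 * 6 = 150
New height = 24 * 6 = 144
New area = 150 * 144 = 21600

21600


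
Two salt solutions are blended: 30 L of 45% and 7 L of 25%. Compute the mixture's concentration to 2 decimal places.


Solute in mixture 1 = 45% of 30 L = 30*45/100 = 27/2 L
Solute in mixture 2 = 25% of 7 L = 7*25/100 = 7/4 L
Total solute = 27/2 + 7/4 = 61/4 L
Total volume = 30 + 7 = 37 L
Final concentration = 61/4/37 * 100 = 41.22%

41.22


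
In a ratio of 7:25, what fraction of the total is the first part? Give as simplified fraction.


Total parts = 7 + 25 = 32
First part fraction = 7/32
Simplify: 7/32 = 7/32

7/32


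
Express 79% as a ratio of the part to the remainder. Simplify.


Part = 79%, Remainder = 21%
Ratio = 79:21
GCD(79, 21) = 1
Simplify: 79:21 = 79:21

79:21


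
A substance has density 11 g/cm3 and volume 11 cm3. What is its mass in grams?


Using mass = density * volume
Density = 11 g/cm3
Volume = 11 cm3
Mass = 11 * 11
= 121 g

121


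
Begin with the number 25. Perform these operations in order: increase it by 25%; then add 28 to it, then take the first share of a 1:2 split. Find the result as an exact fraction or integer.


Start with 25.
Step 1: Increase by 25%: 25 * 125/100 = 125/4
Step 2: Add 28: 125/4+28=237/4; split 1:2 first = 237/4*1/3 = 79/4
Final result = 79/4

79/4


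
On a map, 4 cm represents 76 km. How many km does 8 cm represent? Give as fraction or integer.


Map scale: 4 cm = 76 km
Measured distance on map = 8 cm
Set up proportion: 8 * 76 / 4
= 608 / 4
= 152 km

152


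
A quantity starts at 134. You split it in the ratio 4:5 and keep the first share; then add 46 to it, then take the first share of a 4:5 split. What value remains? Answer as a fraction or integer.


Start with 134.
Step 1: Split 4:5, first share = 134 * 4/9 = 536/9
Step 2: Add 46: 536/9+46=950/9; split 4:5 first = 950/9*4/9 = 3800/81
Final result = 3800/81

3800/81


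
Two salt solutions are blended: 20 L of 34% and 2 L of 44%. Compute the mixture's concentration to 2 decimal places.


Solute in mixture 1 = 34% of 20 L = 20*34/100 = 34/5 L
Solute in mixture 2 = 44% of 2 L = 2*44/100 = 22/25 L
Total solute = 34/5 + 22/25 = 192/25 L
Total volume = 20 + 2 = 22 L
Final concentration = 192/25/22 * 100 = 34.91%

34.91


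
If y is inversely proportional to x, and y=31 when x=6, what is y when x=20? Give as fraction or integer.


Inverse proportion: y = k/x
Find k: k = 6 * 31 = 186
Compute y at x=20: y = 186/20
y = 93/10

93/10


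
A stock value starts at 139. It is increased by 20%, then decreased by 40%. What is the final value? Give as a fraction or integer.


Start: 139
Step 1: increase by 20% => multiply by 120/100
  139 * 120/100 = 834/5
Step 2: decrease by 40% => multiply by 60/100
  834/5 * 60/100 = 2502/25
Final value = 2502/25

2502/25


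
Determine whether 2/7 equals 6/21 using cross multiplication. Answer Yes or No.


Cross multiply to check 2/7 = 6/21
Left cross product: 2 * 21 = 42
Right cross product: 7 * 6 = 42
42 = 42
Equal, so proportions match => Yes

Yes


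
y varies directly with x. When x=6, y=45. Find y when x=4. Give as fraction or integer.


Direct proportion: y = kx
Find k: k = 45/6 = 15/2
Compute y at x=4: y = 15/2 * 4
y = 30

30


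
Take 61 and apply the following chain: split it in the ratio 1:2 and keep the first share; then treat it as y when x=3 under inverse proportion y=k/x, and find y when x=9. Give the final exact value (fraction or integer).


Start with 61.
Step 1: Split 1:2, first share = 61 * 1/3 = 61/3
Step 2: Inverse prop: k = (61/3)*3; new y = k/9 = 61/3*3/9 = 61/9
Final result = 61/9

61/9


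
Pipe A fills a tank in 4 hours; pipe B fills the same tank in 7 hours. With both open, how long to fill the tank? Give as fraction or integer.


Rate of A = 1/4 job per hour
Rate of B = 1/7 job per hour
Combined rate = 1/4 + 1/7
Find common denominator: (7 + 4)/(4*7) = 11/28
Combined rate = 11/28 job per hour
Time together = 1 / (11/28) = 28/11 hours

28/11


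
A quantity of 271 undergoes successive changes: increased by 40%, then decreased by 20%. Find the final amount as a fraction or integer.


Start: 271
Step 1: increase by 40% => multiply by 140/100
  271 * 140/100 = 1897/5
Step 2: decrease by 20% => multiply by 80/100
  1897/5 * 80/100 = 7588/25
Final value = 7588/25

7588/25


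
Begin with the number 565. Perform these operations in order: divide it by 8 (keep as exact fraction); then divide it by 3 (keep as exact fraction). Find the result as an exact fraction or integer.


Start with 565.
Step 1: Divide by 8: 565 / 8 = 565/8
Step 2: Divide by 3: 565/8 / 3 = 565/24
Final result = 565/24

565/24


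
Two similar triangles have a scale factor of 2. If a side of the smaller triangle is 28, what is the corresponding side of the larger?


Similar triangles have proportional sides
Scale factor = 2
Smaller side = 28
Corresponding larger side = 28 * 2
= 56

56


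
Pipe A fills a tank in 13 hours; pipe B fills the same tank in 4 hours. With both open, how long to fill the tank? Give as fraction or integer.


Rate of A = 1/13 job per hour
Rate of B = 1/4 job per hour
Combined rate = 1/13 + 1/4
Find common denominator: (4 + 13)/(13*4) = 17/52
Combined rate = 17/52 job per hour
Time together = 1 / (17/52) = 52/17 hours

52/17


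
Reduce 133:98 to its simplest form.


Find GCD(133, 98)
GCD = 7
Divide both by 7: 133/7 = 19, 98/7 = 14
Simplified ratio = 19:14

19:14


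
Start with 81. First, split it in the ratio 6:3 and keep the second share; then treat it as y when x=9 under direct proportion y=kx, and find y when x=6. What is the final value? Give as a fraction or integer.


Start with 81.
Step 1: Split 6:3, second share = 81 * 3/9 = 27
Step 2: Direct prop: k = (27)/9; new y = k*6 = 27*6/9 = 18
Final result = 18

18


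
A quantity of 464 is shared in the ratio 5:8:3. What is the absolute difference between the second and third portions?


Total parts = 5 + 8 + 3 = 16
Value per part = 464 / 16 = 29
Shares: 5*29=145, 8*29=232, 3*29=87
Second share = 232, third share = 87
Difference = |232 - 87| = 145

145


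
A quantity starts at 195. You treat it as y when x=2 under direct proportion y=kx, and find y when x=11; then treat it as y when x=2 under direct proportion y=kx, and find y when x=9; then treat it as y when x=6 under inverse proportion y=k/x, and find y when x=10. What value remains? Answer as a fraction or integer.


Start with 195.
Step 1: Direct prop: k = (195)/2; new y = k*11 = 195*11/2 = 2145/2
Step 2: Direct prop: k = (2145/2)/2; new y = k*9 = 2145/2*9/2 = 19305/4
Step 3: Inverse prop: k = (19305/4)*6; new y = k/10 = 19305/4*6/10 = 11583/4
Final result = 11583/4

11583/4


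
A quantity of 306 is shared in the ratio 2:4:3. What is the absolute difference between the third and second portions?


Total parts = 2 + 4 + 3 = 9
Value per part = 306 / 9 = 34
Shares: 2*34=68, 4*34=136, 3*34=102
Third share = 102, second share = 136
Difference = |102 - 136| = 34

34


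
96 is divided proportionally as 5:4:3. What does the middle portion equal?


Ratio = 5:4:3
Total parts = 5 + 4 + 3 = 12
Value per part = 96 / 12 = 8
First share = 5 * 8 = 40
Middle share = 4 * 8 = 32
Third share = 3 * 8 = 24

32


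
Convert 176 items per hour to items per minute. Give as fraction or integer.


Converting from per hour to per minute
Rate = 176 items per hour
Divide by 60: 176/60
= 44/15 items per minute

44/15


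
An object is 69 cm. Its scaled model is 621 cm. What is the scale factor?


Original length = 69 cm
Scaled length = 621 cm
Scale factor = 621 / 69
= 9

9


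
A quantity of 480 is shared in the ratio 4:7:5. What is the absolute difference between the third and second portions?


Total parts = 4 + 7 + 5 = 16
Value per part = 480 / 16 = 30
Shares: 4*30=120, 7*30=210, 5*30=150
Third share = 150, second share = 210
Difference = |150 - 210| = 60

60


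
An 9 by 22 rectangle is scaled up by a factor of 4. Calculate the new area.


Original dimensions: 9 x 22
Enlargement factor = 4
New width = 9 * 4 = 36
New height = 22 * 4 = 88
New area = 36 * 88 = 3168

3168


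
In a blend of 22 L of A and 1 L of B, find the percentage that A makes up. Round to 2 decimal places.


Volume of A = 22 L
Volume of B = 1 L
Total volume = 22 + 1 = 23 L
Percentage of A = (22/23) * 100
= 95.65%

95.65


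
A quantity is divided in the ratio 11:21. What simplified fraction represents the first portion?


Total parts = 11 + 21 = 32
First part fraction = 11/32
Simplify: 11/32 = 11/32

11/32


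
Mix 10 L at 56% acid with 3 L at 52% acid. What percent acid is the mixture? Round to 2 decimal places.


Solute in mixture 1 = 56% of 10 L = 10*56/100 = 28/5 L
Solute in mixture 2 = 52% of 3 L = 3*52/100 = 39/25 L
Total solute = 28/5 + 39/25 = 179/25 L
Total volume = 10 + 3 = 13 L
Final concentration = 179/25/13 * 100 = 55.08%

55.08


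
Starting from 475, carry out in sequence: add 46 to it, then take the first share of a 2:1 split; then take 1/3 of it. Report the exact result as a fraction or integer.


Start with 475.
Step 1: Add 46: 475+46=521; split 2:1 first = 521*2/3 = 1042/3
Step 2: Take 1/3: 1042/3 * 1/3 = 1042/9
Final result = 1042/9

1042/9


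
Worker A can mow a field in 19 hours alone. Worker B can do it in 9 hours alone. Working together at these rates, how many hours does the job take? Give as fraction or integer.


Rate of A = 1/19 job per hour
Rate of B = 1/9 job per hour
Combined rate = 1/19 + 1/9
Find common denominator: (9 + 19)/(19*9) = 28/171
Combined rate = 28/171 job per hour
Time together = 1 / (28/171) = 171/28 hours

171/28


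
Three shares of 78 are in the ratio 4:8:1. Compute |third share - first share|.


Total parts = 4 + 8 + 1 = 13
Value per part = 78 / 13 = 6
Shares: 4*6=24, 8*6=48, 1*6=6
Third share = 6, first share = 24
Difference = |6 - 24| = 18

18


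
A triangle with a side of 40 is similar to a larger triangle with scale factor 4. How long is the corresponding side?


Similar triangles have proportional sides
Scale factor = 4
Smaller side = 40
Corresponding larger side = 40 * 4
= 160

160


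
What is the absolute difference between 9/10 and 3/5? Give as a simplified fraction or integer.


Simplify: 9/10 = 9/10 and 3/5 = 3/5
Find common denominator: LCD = 10
Convert: 9/10 and 6/10
Difference = |9 - 6|/10 = 3/10
Simplified = 3/10

3/10


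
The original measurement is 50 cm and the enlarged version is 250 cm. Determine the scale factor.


Original length = 50 cm
Scaled length = 250 cm
Scale factor = 250 / 50
= 5

5


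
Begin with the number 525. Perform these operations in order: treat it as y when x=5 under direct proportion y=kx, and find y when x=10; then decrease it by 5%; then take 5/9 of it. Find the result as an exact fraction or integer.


Start with 525.
Step 1: Direct prop: k = (525)/5; new y = k*10 = 525*10/5 = 1050
Step 2: Decrease by 5%: 1050 * 95/100 = 1995/2
Step 3: Take 5/9: 1995/2 * 5/9 = 3325/6
Final result = 3325/6

3325/6


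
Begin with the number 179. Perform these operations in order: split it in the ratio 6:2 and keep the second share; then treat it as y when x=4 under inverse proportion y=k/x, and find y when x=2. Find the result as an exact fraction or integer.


Start with 179.
Step 1: Split 6:2, second share = 179 * 2/8 = 179/4
Step 2: Inverse prop: k = (179/4)*4; new y = k/2 = 179/4*4/2 = 179/2
Final result = 179/2

179/2


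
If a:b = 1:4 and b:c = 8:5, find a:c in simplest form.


Given a:b = 1:4 and b:c = 8:5
Make b consistent. Multiply first ratio by 8: a:b = 8:32
Multiply second ratio by 4: b:c = 32:20
Now b = 32 in both, so a:b:c = 8:32:20
Therefore a:c = 8:20
Simplify by GCD: a:c = 2:5

2:5


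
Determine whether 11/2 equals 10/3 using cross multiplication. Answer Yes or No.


Cross multiply to check 11/2 = 10/3
Left cross product: 11 * 3 = 33
Right cross product: 2 * 10 = 20
33 != 20
Not equal, so proportions differ => No

No


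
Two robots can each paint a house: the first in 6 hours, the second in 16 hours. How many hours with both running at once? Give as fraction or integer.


Rate of A = 1/6 job per hour
Rate of B = 1/16 job per hour
Combined rate = 1/6 + 1/16
Find common denominator: (16 + 6)/(6*16) = 22/96
Combined rate = 11/48 job per hour
Time together = 1 / (11/48) = 48/11 hours

48/11


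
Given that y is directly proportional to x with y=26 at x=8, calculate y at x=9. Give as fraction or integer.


Direct proportion: y = kx
Find k: k = 26/8 = 13/4
Compute y at x=9: y = 13/4 * 9
y = 117/4

117/4


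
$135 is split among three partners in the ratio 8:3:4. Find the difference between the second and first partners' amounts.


Total parts = 8 + 3 + 4 = 15
Value per part = 135 / 15 = 9
Shares: 8*9=72, 3*9=27, 4*9=36
Second share = 27, first share = 72
Difference = |27 - 72| = 45

45


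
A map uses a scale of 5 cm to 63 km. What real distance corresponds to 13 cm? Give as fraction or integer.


Map scale: 5 cm = 63 km
Measured distance on map = 13 cm
Set up proportion: 13 * 63 / 5
= 819 / 5
= 819/5 km

819/5


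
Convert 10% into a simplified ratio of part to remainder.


Part = 10%, Remainder = 90%
Ratio = 10:90
GCD(10, 90) = 10
Simplify: 1:9 = 1:9

1:9


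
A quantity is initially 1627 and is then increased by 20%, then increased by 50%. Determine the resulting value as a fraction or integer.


Start: 1627
Step 1: increase by 20% => multiply by 120/100
  1627 * 120/100 = 9762/5
Step 2: increase by 50% => multiply by 150/100
  9762/5 * 150/100 = 14643/5
Final value = 14643/5

14643/5


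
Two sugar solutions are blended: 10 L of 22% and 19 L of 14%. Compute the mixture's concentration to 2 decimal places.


Solute in mixture 1 = 22% of 10 L = 10*22/100 = 11/5 L
Solute in mixture 2 = 14% of 19 L = 19*14/100 = 133/50 L
Total solute = 11/5 + 133/50 = 243/50 L
Total volume = 10 + 19 = 29 L
Final concentration = 243/50/29 * 100 = 16.76%

16.76


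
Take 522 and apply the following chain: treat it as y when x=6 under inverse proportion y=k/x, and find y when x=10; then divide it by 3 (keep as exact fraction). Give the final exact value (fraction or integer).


Start with 522.
Step 1: Inverse prop: k = (522)*6; new y = k/10 = 522*6/10 = 1566/5
Step 2: Divide by 3: 1566/5 / 3 = 522/5
Final result = 522/5

522/5


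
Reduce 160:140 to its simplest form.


Find GCD(160, 140)
GCD = 20
Divide both by 20: 160/20 = 8, 140/20 = 7
Simplified ratio = 8:7

8:7


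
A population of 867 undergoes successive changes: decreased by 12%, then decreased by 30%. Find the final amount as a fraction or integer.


Start: 867
Step 1: decrease by 12% => multiply by 88/100
  867 * 88/100 = 19074/25
Step 2: decrease by 30% => multiply by 70/100
  19074/25 * 70/100 = 66759/125
Final value = 66759/125

66759/125


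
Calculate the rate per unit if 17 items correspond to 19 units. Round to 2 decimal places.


Total items = 17
Number of units = 19
Unit rate = 17 / 19
= 0.89 items per unit

0.89


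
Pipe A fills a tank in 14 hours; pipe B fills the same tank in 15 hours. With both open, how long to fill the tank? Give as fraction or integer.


Rate of A = 1/14 job per hour
Rate of B = 1/15 job per hour
Combined rate = 1/14 + 1/15
Find common denominator: (15 + 14)/(14*15) = 29/210
Combined rate = 29/210 job per hour
Time together = 1 / (29/210) = 210/29 hours

210/29


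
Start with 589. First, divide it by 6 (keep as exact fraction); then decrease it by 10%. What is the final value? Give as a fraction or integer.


Start with 589.
Step 1: Divide by 6: 589 / 6 = 589/6
Step 2: Decrease by 10%: 589/6 * 90/100 = 1767/20
Final result = 1767/20

1767/20


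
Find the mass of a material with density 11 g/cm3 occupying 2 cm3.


Using mass = density * volume
Density = 11 g/cm3
Volume = 2 cm3
Mass = 11 * 2
= 22 g

22


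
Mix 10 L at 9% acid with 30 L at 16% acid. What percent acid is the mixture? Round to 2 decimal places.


Solute in mixture 1 = 9% of 10 L = 10*9/100 = 9/10 L
Solute in mixture 2 = 16% of 30 L = 30*16/100 = 24/5 L
Total solute = 9/10 + 24/5 = 57/10 L
Total volume = 10 + 30 = 40 L
Final concentration = 57/10/40 * 100 = 14.25%

14.25


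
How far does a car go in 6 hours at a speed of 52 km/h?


Using distance = speed * time
Speed = 52 km/h
Time = 6 hours
Distance = 52 * 6
= 312 km

312


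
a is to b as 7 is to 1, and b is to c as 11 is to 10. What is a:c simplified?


Given a:b = 7:1 and b:c = 11:10
Make b consistent. Multiply first ratio by 11: a:b = 77:11
Multiply second ratio by 1: b:c = 11:10
Now b = 11 in both, so a:b:c = 77:11:10
Therefore a:c = 77:10
Simplify by GCD: a:c = 77:10

77:10


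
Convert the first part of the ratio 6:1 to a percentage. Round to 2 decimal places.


Total parts = 6 + 1 = 7
First part fraction = 6/7
Percentage = (6/7) * 100
= 0.857143 * 100
= 85.71%

85.71


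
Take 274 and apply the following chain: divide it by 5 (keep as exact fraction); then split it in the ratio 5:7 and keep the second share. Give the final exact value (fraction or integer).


Start with 274.
Step 1: Divide by 5: 274 / 5 = 274/5
Step 2: Split 5:7, second share = 274/5 * 7/12 = 959/30
Final result = 959/30

959/30


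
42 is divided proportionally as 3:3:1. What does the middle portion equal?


Ratio = 3:3:1
Total parts = 3 + 3 + 1 = 7
Value per part = 42 / 7 = 6
First share = 3 * 6 = 18
Middle share = 3 * 6 = 18
Third share = 1 * 6 = 6

18


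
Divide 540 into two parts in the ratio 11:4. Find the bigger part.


Total parts = 11 + 4 = 15
Value per part = 540 / 15 = 36
First share = 11 * 36 = 396
Second share = 4 * 36 = 144
Larger share = 396

396


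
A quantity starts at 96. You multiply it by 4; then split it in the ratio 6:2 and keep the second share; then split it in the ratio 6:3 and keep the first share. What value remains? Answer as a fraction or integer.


Start with 96.
Step 1: Multiply by 4: 96 * 4 = 384
Step 2: Split 6:2, second share = 384 * 2/8 = 96
Step 3: Split 6:3, first share = 96 * 6/9 = 64
Final result = 64

64


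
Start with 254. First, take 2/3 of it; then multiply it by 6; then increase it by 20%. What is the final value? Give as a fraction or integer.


Start with 254.
Step 1: Take 2/3: 254 * 2/3 = 508/3
Step 2: Multiply by 6: 508/3 * 6 = 1016
Step 3: Increase by 20%: 1016 * 120/100 = 6096/5
Final result = 6096/5

6096/5


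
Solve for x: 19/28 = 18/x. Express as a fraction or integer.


Setting up: 19/28 = 18/x
Cross multiply: 19 * x = 28 * 18
19x = 504
x = 504/19
x = 504/19

504/19


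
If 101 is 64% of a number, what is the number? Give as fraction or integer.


Given: 101 is 64% of the whole
Set up: 101 = 64/100 * whole
whole = 101 * 100 / 64
whole = 10100 / 64
whole = 2525/16

2525/16


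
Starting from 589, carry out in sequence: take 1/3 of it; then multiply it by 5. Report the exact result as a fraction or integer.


Start with 589.
Step 1: Take 1/3: 589 * 1/3 = 589/3
Step 2: Multiply by 5: 589/3 * 5 = 2945/3
Final result = 2945/3

2945/3


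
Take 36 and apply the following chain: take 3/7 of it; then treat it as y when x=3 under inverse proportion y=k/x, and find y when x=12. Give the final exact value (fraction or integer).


Start with 36.
Step 1: Take 3/7: 36 * 3/7 = 108/7
Step 2: Inverse prop: k = (108/7)*3; new y = k/12 = 108/7*3/12 = 27/7
Final result = 27/7

27/7


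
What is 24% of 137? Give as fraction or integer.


Compute 24% of 137
Convert percentage: 24% = 24/100
Multiply: 137 * 24/100
= 3288/100
= 822/25

822/25


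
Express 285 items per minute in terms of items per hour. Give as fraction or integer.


Converting from per minute to per hour
Rate = 285 items per minute
Multiply by 60: 285 * 60
= 17100 items per hour

17100


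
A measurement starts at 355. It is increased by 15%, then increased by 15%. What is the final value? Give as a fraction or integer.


Start: 355
Step 1: increase by 15% => multiply by 115/100
  355 * 115/100 = 1633/4
Step 2: increase by 15% => multiply by 115/100
  1633/4 * 115/100 = 37559/80
Final value = 37559/80

37559/80


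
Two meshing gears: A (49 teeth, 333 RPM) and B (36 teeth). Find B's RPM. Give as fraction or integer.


Gear ratio: teeth_A * RPM_A = teeth_B * RPM_B
49 * 333 = 36 * RPM_B
16317 = 36 * RPM_B
RPM_B = 16317 / 36
RPM_B = 1813/4

1813/4


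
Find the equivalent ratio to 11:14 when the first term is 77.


Original ratio: 11:14
First term target: 77
Scale factor = 77 / 11 = 7
Multiply second term: 14 * 7 = 98
Equivalent ratio = 77:98

77:98


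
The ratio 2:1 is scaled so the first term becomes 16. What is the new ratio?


Original ratio: 2:1
First term target: 16
Scale factor = 16 / 2 = 8
Multiply second term: 1 * 8 = 8
Equivalent ratio = 16:8

16:8


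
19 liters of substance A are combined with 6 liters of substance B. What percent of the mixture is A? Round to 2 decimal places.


Volume of A = 19 L
Volume of B = 6 L
Total volume = 19 + 6 = 25 L
Percentage of A = (19/25) * 100
= 76.00%

76.00


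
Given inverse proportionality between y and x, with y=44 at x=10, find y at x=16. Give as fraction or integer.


Inverse proportion: y = k/x
Find k: k = 10 * 44 = 440
Compute y at x=16: y = 440/16
y = 55/2

55/2


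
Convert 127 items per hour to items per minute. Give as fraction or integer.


Converting from per hour to per minute
Rate = 127 items per hour
Divide by 60: 127/60
= 127/60 items per minute

127/60


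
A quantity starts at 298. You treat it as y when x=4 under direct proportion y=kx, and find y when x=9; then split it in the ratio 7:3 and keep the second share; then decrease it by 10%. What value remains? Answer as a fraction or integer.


Start with 298.
Step 1: Direct prop: k = (298)/4; new y = k*9 = 298*9/4 = 1341/2
Step 2: Split 7:3, second share = 1341/2 * 3/10 = 4023/20
Step 3: Decrease by 10%: 4023/20 * 90/100 = 36207/200
Final result = 36207/200

36207/200


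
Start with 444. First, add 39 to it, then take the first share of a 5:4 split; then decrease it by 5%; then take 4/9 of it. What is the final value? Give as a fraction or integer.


Start with 444.
Step 1: Add 39: 444+39=483; split 5:4 first = 483*5/9 = 805/3
Step 2: Decrease by 5%: 805/3 * 95/100 = 3059/12
Step 3: Take 4/9: 3059/12 * 4/9 = 3059/27
Final result = 3059/27

3059/27


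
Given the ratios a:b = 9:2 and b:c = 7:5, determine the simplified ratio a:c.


Given a:b = 9:2 and b:c = 7:5
Make b consistent. Multiply first ratio by 7: a:b = 63:14
Multiply second ratio by 2: b:c = 14:10
Now b = 14 in both, so a:b:c = 63:14:10
Therefore a:c = 63:10
Simplify by GCD: a:c = 63:10

63:10


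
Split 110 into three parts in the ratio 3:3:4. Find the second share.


Ratio = 3:3:4
Total parts = 3 + 3 + 4 = 10
Value per part = 110 / 10 = 11
First share = 3 * 11 = 33
Middle share = 3 * 11 = 33
Third share = 4 * 11 = 44

33


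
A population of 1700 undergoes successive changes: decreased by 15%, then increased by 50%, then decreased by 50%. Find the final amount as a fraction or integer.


Start: 1700
Step 1: decrease by 15% => multiply by 85/100
  1700 * 85/100 = 1445
Step 2: increase by 50% => multiply by 150/100
  1445 * 150/100 = 4335/2
Step 3: decrease by 50% => multiply by 50/100
  4335/2 * 50/100 = 4335/4
Final value = 4335/4

4335/4


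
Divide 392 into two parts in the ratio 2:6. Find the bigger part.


Total parts = 2 + 6 = 8
Value per part = 392 / 8 = 49
First share = 2 * 49 = 98
Second share = 6 * 49 = 294
Larger share = 294

294


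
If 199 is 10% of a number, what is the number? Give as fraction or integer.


Given: 199 is 10% of the whole
Set up: 199 = 10/100 * whole
whole = 199 * 100 / 10
whole = 19900 / 10
whole = 1990

1990


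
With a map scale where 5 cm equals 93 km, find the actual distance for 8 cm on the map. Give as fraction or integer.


Map scale: 5 cm = 93 km
Measured distance on map = 8 cm
Set up proportion: 8 * 93 / 5
= 744 / 5
= 744/5 km

744/5


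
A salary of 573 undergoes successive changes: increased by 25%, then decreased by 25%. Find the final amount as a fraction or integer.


Start: 573
Step 1: increase by 25% => multiply by 125/100
  573 * 125/100 = 2865/4
Step 2: decrease by 25% => multiply by 75/100
  2865/4 * 75/100 = 8595/16
Final value = 8595/16

8595/16


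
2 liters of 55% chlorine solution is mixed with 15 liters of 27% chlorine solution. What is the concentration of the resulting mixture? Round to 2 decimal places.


Solute in mixture 1 = 55% of 2 L = 2*55/100 = 11/10 L
Solute in mixture 2 = 27% of 15 L = 15*27/100 = 81/20 L
Total solute = 11/10 + 81/20 = 103/20 L
Total volume = 2 + 15 = 17 L
Final concentration = 103/20/17 * 100 = 30.29%

30.29


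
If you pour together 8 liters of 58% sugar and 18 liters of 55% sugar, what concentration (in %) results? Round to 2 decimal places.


Solute in mixture 1 = 58% of 8 L = 8*58/100 = 116/25 L
Solute in mixture 2 = 55% of 18 L = 18*55/100 = 99/10 L
Total solute = 116/25 + 99/10 = 727/50 L
Total volume = 8 + 18 = 26 L
Final concentration = 727/50/26 * 100 = 55.92%

55.92


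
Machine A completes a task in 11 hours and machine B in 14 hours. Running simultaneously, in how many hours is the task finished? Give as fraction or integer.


Rate of A = 1/11 job per hour
Rate of B = 1/14 job per hour
Combined rate = 1/11 + 1/14
Find common denominator: (14 + 11)/(11*14) = 25/154
Combined rate = 25/154 job per hour
Time together = 1 / (25/154) = 154/25 hours

154/25


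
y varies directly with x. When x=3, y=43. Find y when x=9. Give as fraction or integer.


Direct proportion: y = kx
Find k: k = 43/3 = 43/3
Compute y at x=9: y = 43/3 * 9
y = 129

129


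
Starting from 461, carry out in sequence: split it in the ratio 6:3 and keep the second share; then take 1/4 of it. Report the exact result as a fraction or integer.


Start with 461.
Step 1: Split 6:3, second share = 461 * 3/9 = 461/3
Step 2: Take 1/4: 461/3 * 1/4 = 461/12
Final result = 461/12

461/12


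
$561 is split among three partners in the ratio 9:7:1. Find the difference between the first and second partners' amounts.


Total parts = 9 + 7 + 1 = 17
Value per part = 561 / 17 = 33
Shares: 9*33=297, 7*33=231, 1*33=33
First share = 297, second share = 231
Difference = |297 - 231| = 66

66


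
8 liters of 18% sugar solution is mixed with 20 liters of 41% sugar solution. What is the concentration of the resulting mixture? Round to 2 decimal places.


Solute in mixture 1 = 18% of 8 L = 8*18/100 = 36/25 L
Solute in mixture 2 = 41% of 20 L = 20*41/100 = 41/5 L
Total solute = 36/25 + 41/5 = 241/25 L
Total volume = 8 + 20 = 28 L
Final concentration = 241/25/28 * 100 = 34.43%

34.43


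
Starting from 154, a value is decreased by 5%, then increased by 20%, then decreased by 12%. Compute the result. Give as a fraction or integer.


Start: 154
Step 1: decrease by 5% => multiply by 95/100
  154 * 95/100 = 1463/10
Step 2: increase by 20% => multiply by 120/100
  1463/10 * 120/100 = 4389/25
Step 3: decrease by 12% => multiply by 88/100
  4389/25 * 88/100 = 96558/625
Final value = 96558/625

96558/625


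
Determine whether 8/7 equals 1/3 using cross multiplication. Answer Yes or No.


Cross multiply to check 8/7 = 1/3
Left cross product: 8 * 3 = 24
Right cross product: 7 * 1 = 7
24 != 7
Not equal, so proportions differ => No

No


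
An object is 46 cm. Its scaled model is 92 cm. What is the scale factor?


Original length = 46 cm
Scaled length = 92 cm
Scale factor = 92 / 46
= 2

2


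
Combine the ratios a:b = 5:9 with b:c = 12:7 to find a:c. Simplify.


Given a:b = 5:9 and b:c = 12:7
Make b consistent. Multiply first ratio by 12: a:b = 60:108
Multiply second ratio by 9: b:c = 108:63
Now b = 108 in both, so a:b:c = 60:108:63
Therefore a:c = 60:63
Simplify by GCD: a:c = 20:21

20:21


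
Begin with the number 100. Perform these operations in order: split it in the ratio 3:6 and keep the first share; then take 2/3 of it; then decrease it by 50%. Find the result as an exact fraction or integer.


Start with 100.
Step 1: Split 3:6, first share = 100 * 3/9 = 100/3
Step 2: Take 2/3: 100/3 * 2/3 = 200/9
Step 3: Decrease by 50%: 200/9 * 50/100 = 100/9
Final result = 100/9

100/9


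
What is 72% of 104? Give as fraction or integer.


Compute 72% of 104
Convert percentage: 72% = 72/100
Multiply: 104 * 72/100
= 7488/100
= 1872/25

1872/25


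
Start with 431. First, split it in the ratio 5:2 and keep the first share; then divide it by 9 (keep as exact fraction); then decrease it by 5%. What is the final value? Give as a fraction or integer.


Start with 431.
Step 1: Split 5:2, first share = 431 * 5/7 = 2155/7
Step 2: Divide by 9: 2155/7 / 9 = 2155/63
Step 3: Decrease by 5%: 2155/63 * 95/100 = 8189/252
Final result = 8189/252

8189/252


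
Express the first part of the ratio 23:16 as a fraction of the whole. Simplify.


Total parts = 23 + 16 = 39
First part fraction = 23/39
Simplify: 23/39 = 23/39

23/39


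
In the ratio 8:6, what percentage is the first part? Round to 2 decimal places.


Total parts = 8 + 6 = 14
First part fraction = 8/14
Percentage = (8/14) * 100
= 0.571429 * 100
= 57.14%

57.14


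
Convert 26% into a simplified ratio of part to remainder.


Part = 26%, Remainder = 74%
Ratio = 26:74
GCD(26, 74) = 2
Simplify: 13:37 = 13:37

13:37


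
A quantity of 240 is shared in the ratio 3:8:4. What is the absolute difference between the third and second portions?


Total parts = 3 + 8 + 4 = 15
Value per part = 240 / 15 = 16
Shares: 3*16=48, 8*16=128, 4*16=64
Third share = 64, second share = 128
Difference = |64 - 128| = 64

64


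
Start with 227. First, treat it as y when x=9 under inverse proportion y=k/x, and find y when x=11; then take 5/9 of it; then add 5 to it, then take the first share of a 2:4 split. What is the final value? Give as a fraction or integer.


Start with 227.
Step 1: Inverse prop: k = (227)*9; new y = k/11 = 227*9/11 = 2043/11
Step 2: Take 5/9: 2043/11 * 5/9 = 1135/11
Step 3: Add 5: 1135/11+5=1190/11; split 2:4 first = 1190/11*2/6 = 1190/33
Final result = 1190/33

1190/33


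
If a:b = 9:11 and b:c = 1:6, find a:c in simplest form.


Given a:b = 9:11 and b:c = 1:6
Make b consistent. Multiply first ratio by 1: a:b = 9:11
Multiply second ratio by 11: b:c = 11:66
Now b = 11 in both, so a:b:c = 9:11:66
Therefore a:c = 9:66
Simplify by GCD: a:c = 3:22

3:22


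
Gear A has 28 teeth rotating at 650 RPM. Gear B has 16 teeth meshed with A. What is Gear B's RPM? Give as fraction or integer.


Gear ratio: teeth_A * RPM_A = teeth_B * RPM_B
28 * 650 = 16 * RPM_B
18200 = 16 * RPM_B
RPM_B = 18200 / 16
RPM_B = 2275/2

2275/2


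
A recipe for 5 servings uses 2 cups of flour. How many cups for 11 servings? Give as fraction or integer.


Original: 2 cups for 5 servings
Target servings = 11
Scaling factor = 11/5
New amount = 2 * 11/5
= 22/5
= 22/5 cups

22/5


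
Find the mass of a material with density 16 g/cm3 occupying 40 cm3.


Using mass = density * volume
Density = 16 g/cm3
Volume = 40 cm3
Mass = 16 * 40
= 640 g

640


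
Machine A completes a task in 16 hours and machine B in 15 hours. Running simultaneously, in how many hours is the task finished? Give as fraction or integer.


Rate of A = 1/16 job per hour
Rate of B = 1/15 job per hour
Combined rate = 1/16 + 1/15
Find common denominator: (15 + 16)/(16*15) = 31/240
Combined rate = 31/240 job per hour
Time together = 1 / (31/240) = 240/31 hours

240/31


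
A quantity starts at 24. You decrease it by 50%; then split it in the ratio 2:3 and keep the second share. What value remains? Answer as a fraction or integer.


Start with 24.
Step 1: Decrease by 50%: 24 * 50/100 = 12
Step 2: Split 2:3, second share = 12 * 3/5 = 36/5
Final result = 36/5

36/5


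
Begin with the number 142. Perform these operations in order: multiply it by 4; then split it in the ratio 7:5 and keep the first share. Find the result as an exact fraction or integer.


Start with 142.
Step 1: Multiply by 4: 142 * 4 = 568
Step 2: Split 7:5, first share = 568 * 7/12 = 994/3
Final result = 994/3

994/3


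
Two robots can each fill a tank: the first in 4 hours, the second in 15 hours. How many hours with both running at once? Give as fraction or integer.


Rate of A = 1/4 job per hour
Rate of B = 1/15 job per hour
Combined rate = 1/4 + 1/15
Find common denominator: (15 + 4)/(4*15) = 19/60
Combined rate = 19/60 job per hour
Time together = 1 / (19/60) = 60/19 hours

60/19


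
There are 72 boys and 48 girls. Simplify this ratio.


Find GCD(72, 48)
GCD = 24
Divide both by 24: 72/24 = 3, 48/24 = 2
Simplified ratio = 3:2

3:2


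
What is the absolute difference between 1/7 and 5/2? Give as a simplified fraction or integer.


Simplify: 1/7 = 1/7 and 5/2 = 5/2
Find common denominator: LCD = 14
Convert: 2/14 and 35/14
Difference = |2 - 35|/14 = 33/14
Simplified = 33/14

33/14


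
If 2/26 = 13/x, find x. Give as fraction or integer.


Setting up: 2/26 = 13/x
Cross multiply: 2 * x = 26 * 13
2x = 338
x = 338/2
x = 169

169


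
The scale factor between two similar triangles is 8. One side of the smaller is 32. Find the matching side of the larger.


Similar triangles have proportional sides
Scale factor = 8
Smaller side = 32
Corresponding larger side = 32 * 8
= 256

256


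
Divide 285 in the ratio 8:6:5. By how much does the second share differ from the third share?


Total parts = 8 + 6 + 5 = 19
Value per part = 285 / 19 = 15
Shares: 8*15=120, 6*15=90, 5*15=75
Second share = 90, third share = 75
Difference = |90 - 75| = 15

15


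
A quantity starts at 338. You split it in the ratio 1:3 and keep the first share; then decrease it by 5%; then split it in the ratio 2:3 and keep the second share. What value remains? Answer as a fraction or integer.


Start with 338.
Step 1: Split 1:3, first share = 338 * 1/4 = 169/2
Step 2: Decrease by 5%: 169/2 * 95/100 = 3211/40
Step 3: Split 2:3, second share = 3211/40 * 3/5 = 9633/200
Final result = 9633/200

9633/200


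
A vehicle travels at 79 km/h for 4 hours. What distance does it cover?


Using distance = speed * time
Speed = 79 km/h
Time = 4 hours
Distance = 79 * 4
= 316 km

316


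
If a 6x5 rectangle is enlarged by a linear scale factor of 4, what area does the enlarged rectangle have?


Original dimensions: 6 x 5
Enlargement factor = 4
New width = 6 * 4 = 24
New height = 5 * 4 = 20
New area = 24 * 20 = 480

480


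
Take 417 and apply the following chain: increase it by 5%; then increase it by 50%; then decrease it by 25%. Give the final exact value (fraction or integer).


Start with 417.
Step 1: Increase by 5%: 417 * 105/100 = 8757/20
Step 2: Increase by 50%: 8757/20 * 150/100 = 26271/40
Step 3: Decrease by 25%: 26271/40 * 75/100 = 78813/160
Final result = 78813/160

78813/160


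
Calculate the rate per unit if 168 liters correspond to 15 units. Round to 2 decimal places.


Total liters = 168
Number of units = 15
Unit rate = 168 / 15
= 11.20 liters per unit

11.20


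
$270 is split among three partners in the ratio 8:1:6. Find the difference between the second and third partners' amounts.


Total parts = 8 + 1 + 6 = 15
Value per part = 270 / 15 = 18
Shares: 8*18=144, 1*18=18, 6*18=108
Second share = 18, third share = 108
Difference = |18 - 108| = 90

90


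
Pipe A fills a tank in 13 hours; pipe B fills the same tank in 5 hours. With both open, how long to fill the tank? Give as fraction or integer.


Rate of A = 1/13 job per hour
Rate of B = 1/5 job per hour
Combined rate = 1/13 + 1/5
Find common denominator: (5 + 13)/(13*5) = 18/65
Combined rate = 18/65 job per hour
Time together = 1 / (18/65) = 65/18 hours

65/18


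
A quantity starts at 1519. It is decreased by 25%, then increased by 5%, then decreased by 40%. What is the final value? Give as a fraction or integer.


Start: 1519
Step 1: decrease by 25% => multiply by 75/100
  1519 * 75/100 = 4557/4
Step 2: increase by 5% => multiply by 105/100
  4557/4 * 105/100 = 95697/80
Step 3: decrease by 40% => multiply by 60/100
  95697/80 * 60/100 = 287091/400
Final value = 287091/400

287091/400


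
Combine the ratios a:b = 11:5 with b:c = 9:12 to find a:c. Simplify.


Given a:b = 11:5 and b:c = 9:12
Make b consistent. Multiply first ratio by 9: a:b = 99:45
Multiply second ratio by 5: b:c = 45:60
Now b = 45 in both, so a:b:c = 99:45:60
Therefore a:c = 99:60
Simplify by GCD: a:c = 33:20

33:20
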